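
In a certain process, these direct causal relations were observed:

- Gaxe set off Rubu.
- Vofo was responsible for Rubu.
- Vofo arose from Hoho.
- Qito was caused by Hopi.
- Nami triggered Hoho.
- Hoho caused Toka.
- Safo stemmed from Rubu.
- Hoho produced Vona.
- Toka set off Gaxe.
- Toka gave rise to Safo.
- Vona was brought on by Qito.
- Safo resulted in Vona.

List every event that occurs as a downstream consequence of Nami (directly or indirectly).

Direct effects: Hoho.
2 steps out: Toka, Vofo, Vona.
3 steps out: Gaxe, Rubu, Safo.
Not reachable from it: Hopi, Qito.

Gaxe, Hoho, Rubu, Safo, Toka, Vofo, Vona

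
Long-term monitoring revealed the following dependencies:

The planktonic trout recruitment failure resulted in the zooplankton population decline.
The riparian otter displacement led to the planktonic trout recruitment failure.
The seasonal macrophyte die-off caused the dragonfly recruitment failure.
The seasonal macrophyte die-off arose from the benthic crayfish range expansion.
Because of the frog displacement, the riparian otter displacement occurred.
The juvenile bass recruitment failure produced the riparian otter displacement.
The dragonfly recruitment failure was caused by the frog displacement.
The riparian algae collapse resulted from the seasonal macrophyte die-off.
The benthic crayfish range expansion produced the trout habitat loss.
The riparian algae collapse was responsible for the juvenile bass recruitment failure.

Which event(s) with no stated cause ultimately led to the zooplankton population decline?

Tracing upstream from the zooplankton population decline: the zooplankton population decline ← the planktonic trout recruitment failure ← the riparian otter displacement ← the juvenile bass recruitment failure ← the riparian algae collapse ← the seasonal macrophyte die-off ← the benthic crayfish range expansion.
A separate upstream branch: the zooplankton population decline ← the planktonic trout recruitment failure ← the riparian otter displacement ← the frog displacement.
Each of those chain origins has no stated cause.

the benthic crayfish range expansion, the frog displacement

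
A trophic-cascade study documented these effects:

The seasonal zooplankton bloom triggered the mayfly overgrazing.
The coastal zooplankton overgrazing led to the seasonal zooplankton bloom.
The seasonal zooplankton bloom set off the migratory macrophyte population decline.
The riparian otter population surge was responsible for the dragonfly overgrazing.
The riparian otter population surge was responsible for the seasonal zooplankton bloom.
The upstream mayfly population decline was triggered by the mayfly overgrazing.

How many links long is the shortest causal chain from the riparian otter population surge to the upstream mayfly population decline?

Shortest chain: the riparian otter population surge → the seasonal zooplankton bloom → the mayfly overgrazing → the upstream mayfly population decline.

3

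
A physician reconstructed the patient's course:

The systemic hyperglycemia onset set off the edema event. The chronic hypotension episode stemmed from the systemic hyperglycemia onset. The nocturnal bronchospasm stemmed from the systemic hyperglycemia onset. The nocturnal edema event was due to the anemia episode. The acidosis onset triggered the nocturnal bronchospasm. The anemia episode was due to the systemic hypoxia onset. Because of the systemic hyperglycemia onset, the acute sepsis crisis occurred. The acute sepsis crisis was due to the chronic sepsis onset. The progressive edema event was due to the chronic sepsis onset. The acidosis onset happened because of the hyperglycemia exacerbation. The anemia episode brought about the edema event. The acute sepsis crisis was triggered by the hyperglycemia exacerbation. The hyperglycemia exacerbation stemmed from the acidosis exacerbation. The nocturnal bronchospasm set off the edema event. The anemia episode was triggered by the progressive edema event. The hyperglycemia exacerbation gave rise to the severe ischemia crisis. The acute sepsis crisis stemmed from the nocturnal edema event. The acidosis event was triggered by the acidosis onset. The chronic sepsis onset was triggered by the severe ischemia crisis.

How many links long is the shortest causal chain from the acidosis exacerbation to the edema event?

Shortest chain: the acidosis exacerbation → the hyperglycemia exacerbation → the acidosis onset → the nocturnal bronchospasm → the edema event.

4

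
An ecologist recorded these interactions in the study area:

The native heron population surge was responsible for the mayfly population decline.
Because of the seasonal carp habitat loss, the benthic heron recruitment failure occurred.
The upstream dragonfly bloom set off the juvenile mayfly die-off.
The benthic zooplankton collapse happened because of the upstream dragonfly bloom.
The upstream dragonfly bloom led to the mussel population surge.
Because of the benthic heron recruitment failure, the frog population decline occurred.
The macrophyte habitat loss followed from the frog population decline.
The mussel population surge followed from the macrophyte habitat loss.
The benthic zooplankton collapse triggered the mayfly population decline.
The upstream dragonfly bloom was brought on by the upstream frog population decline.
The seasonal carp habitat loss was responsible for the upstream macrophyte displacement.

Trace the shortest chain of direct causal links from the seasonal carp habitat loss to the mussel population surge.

the seasonal carp habitat loss → the benthic heron recruitment failure
the benthic heron recruitment failure → the frog population decline
the frog population decline → the macrophyte habitat loss
the macrophyte habitat loss → the mussel population surge
Length: 4 steps.

the seasonal carp habitat loss → the benthic heron recruitment failure → the frog population decline → the macrophyte habitat loss → the mussel population surge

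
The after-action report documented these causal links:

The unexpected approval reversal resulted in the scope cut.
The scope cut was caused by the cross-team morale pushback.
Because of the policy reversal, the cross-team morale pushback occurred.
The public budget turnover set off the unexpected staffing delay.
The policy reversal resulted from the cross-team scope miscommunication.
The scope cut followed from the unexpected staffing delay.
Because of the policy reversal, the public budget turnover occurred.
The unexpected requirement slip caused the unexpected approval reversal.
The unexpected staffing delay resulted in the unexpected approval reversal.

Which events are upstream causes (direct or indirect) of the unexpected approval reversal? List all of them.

the cross-team scope miscommunication, the policy reversal, the public budget turnover, the unexpected requirement slip, the unexpected staffing delay

Immediate causes of the unexpected approval reversal: the unexpected requirement slip, the unexpected staffing delay.
Further upstream: the cross-team scope miscommunication, the policy reversal, the public budget turnover.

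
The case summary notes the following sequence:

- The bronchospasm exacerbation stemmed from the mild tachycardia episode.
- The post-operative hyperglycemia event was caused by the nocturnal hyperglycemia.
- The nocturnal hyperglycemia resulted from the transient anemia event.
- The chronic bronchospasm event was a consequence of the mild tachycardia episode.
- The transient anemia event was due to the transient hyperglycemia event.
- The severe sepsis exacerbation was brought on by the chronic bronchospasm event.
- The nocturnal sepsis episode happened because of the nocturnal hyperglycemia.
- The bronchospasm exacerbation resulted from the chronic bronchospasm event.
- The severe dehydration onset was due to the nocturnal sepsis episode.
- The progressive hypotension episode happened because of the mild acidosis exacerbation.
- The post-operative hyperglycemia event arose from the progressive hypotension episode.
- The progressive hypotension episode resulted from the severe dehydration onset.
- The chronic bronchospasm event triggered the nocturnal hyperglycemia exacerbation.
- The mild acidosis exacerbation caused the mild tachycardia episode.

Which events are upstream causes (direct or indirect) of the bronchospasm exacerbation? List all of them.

the chronic bronchospasm event, the mild acidosis exacerbation, the mild tachycardia episode

Immediate causes of the bronchospasm exacerbation: the mild tachycardia episode, the chronic bronchospasm event.
Further upstream: the mild acidosis exacerbation.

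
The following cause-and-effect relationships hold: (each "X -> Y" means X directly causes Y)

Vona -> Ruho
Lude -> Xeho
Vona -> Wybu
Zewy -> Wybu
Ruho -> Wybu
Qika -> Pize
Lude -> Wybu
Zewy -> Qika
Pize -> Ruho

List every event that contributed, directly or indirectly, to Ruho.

Pize, Qika, Vona, Zewy

Immediate causes of Ruho: Pize, Vona.
Further upstream: Zewy, Qika.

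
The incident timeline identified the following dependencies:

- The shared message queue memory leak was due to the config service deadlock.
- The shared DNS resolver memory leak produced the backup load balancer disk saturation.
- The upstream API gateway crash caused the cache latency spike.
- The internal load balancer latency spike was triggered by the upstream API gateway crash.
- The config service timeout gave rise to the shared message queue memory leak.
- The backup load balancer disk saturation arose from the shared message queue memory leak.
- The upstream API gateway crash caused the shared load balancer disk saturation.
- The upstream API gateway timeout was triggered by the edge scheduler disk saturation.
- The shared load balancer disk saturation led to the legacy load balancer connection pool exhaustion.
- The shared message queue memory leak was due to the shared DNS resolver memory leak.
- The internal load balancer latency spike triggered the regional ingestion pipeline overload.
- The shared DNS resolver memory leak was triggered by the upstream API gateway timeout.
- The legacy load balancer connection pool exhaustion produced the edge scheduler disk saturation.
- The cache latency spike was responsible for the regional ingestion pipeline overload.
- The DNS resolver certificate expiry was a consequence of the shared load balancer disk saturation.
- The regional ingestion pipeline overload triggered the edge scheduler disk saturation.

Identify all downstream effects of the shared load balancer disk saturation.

the DNS resolver certificate expiry, the backup load balancer disk saturation, the edge scheduler disk saturation, the legacy load balancer connection pool exhaustion, the shared DNS resolver memory leak, the shared message queue memory leak, the upstream API gateway timeout

Direct effects: the legacy load balancer connection pool exhaustion, the DNS resolver certificate expiry.
2 steps out: the edge scheduler disk saturation.
3 steps out: the upstream API gateway timeout.
4 steps out: the shared DNS resolver memory leak.
5 steps out: the shared message queue memory leak, the backup load balancer disk saturation.
Not reachable from it: the upstream API gateway crash, the internal load balancer latency spike, the cache latency spike, the regional ingestion pipeline overload, the config service timeout, the config service deadlock.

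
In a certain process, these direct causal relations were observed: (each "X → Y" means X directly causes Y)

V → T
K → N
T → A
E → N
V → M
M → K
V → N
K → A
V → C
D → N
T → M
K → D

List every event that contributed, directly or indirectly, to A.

K, M, T, V

Immediate causes of A: T, K.
Further upstream: V, M.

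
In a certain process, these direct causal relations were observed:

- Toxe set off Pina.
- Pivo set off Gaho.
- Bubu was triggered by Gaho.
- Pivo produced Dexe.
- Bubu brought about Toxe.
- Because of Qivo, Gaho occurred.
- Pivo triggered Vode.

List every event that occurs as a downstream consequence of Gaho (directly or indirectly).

Bubu, Pina, Toxe

Direct effects: Bubu.
2 steps out: Toxe.
3 steps out: Pina.
Not reachable from it: Pivo, Dexe, Vode, Qivo.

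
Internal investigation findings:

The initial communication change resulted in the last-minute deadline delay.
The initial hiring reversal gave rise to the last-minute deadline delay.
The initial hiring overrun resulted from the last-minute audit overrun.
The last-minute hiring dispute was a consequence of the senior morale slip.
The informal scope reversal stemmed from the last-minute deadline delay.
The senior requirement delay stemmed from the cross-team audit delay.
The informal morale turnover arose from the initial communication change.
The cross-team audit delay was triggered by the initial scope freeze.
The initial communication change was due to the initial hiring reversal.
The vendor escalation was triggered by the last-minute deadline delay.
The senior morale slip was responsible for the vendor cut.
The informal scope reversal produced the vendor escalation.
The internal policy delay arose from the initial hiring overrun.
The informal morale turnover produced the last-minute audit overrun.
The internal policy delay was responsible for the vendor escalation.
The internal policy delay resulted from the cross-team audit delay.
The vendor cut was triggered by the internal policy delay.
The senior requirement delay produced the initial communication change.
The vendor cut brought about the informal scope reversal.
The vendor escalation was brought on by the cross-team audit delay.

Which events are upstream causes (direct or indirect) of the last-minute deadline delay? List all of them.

Immediate causes of the last-minute deadline delay: the initial hiring reversal, the initial communication change.
Further upstream: the initial scope freeze, the cross-team audit delay, the senior requirement delay.

the cross-team audit delay, the initial communication change, the initial hiring reversal, the initial scope freeze, the senior requirement delay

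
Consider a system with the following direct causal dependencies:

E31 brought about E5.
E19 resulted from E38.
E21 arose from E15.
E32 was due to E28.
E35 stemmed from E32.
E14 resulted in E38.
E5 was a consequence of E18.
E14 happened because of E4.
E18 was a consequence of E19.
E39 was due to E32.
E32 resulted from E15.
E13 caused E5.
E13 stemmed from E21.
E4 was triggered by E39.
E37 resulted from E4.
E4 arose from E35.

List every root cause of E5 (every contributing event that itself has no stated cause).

E15, E28, E31

Tracing upstream from E5: E5 ← E18 ← E19 ← E38 ← E14 ← E4 ← E35 ← E32 ← E28.
A separate upstream branch: E5 ← E13 ← E21 ← E15.
A separate upstream branch: E5 ← E31.
Each of those chain origins has no stated cause.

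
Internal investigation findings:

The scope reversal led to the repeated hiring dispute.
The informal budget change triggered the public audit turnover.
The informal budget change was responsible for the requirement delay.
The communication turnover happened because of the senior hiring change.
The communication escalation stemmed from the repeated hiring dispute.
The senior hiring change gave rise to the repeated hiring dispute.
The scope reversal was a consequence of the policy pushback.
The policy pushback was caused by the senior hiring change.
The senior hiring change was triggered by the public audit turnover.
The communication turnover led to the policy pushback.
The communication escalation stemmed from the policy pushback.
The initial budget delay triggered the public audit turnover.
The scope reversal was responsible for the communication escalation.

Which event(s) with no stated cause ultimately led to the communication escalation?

Tracing upstream from the communication escalation: the communication escalation ← the policy pushback ← the senior hiring change ← the public audit turnover ← the informal budget change.
A separate upstream branch: the communication escalation ← the policy pushback ← the senior hiring change ← the public audit turnover ← the initial budget delay.
Each of those chain origins has no stated cause.

the informal budget change, the initial budget delay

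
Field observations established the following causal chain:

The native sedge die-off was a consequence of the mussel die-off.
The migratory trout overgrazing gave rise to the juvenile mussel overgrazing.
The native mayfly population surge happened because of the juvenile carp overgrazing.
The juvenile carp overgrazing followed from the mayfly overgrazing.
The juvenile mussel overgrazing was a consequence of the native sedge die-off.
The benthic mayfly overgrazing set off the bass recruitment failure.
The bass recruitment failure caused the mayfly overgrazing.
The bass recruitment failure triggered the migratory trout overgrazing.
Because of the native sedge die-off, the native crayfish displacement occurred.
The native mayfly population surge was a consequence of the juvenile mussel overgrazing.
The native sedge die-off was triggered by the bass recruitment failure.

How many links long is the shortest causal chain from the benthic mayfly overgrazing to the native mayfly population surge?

4

Shortest chain: the benthic mayfly overgrazing → the bass recruitment failure → the mayfly overgrazing → the juvenile carp overgrazing → the native mayfly population surge.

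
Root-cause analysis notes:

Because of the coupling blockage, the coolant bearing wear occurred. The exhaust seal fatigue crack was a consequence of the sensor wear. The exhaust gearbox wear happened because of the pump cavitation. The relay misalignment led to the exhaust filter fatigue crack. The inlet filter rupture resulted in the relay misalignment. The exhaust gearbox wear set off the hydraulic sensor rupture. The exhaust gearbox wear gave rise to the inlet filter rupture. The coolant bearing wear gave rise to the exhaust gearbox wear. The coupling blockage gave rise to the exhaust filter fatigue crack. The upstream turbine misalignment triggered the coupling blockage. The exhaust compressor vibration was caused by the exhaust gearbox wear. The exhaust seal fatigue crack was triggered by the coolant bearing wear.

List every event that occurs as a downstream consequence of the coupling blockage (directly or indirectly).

Direct effects: the coolant bearing wear, the exhaust filter fatigue crack.
2 steps out: the exhaust seal fatigue crack, the exhaust gearbox wear.
3 steps out: the inlet filter rupture, the hydraulic sensor rupture, the exhaust compressor vibration.
4 steps out: the relay misalignment.
Not reachable from it: the pump cavitation, the upstream turbine misalignment, the sensor wear.

the coolant bearing wear, the exhaust compressor vibration, the exhaust filter fatigue crack, the exhaust gearbox wear, the exhaust seal fatigue crack, the hydraulic sensor rupture, the inlet filter rupture, the relay misalignment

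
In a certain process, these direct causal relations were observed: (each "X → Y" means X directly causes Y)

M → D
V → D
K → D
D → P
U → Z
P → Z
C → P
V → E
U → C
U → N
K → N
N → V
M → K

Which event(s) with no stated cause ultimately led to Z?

Tracing upstream from Z: Z ← U.
A separate upstream branch: Z ← P ← D ← M.
Each of those chain origins has no stated cause.

M, U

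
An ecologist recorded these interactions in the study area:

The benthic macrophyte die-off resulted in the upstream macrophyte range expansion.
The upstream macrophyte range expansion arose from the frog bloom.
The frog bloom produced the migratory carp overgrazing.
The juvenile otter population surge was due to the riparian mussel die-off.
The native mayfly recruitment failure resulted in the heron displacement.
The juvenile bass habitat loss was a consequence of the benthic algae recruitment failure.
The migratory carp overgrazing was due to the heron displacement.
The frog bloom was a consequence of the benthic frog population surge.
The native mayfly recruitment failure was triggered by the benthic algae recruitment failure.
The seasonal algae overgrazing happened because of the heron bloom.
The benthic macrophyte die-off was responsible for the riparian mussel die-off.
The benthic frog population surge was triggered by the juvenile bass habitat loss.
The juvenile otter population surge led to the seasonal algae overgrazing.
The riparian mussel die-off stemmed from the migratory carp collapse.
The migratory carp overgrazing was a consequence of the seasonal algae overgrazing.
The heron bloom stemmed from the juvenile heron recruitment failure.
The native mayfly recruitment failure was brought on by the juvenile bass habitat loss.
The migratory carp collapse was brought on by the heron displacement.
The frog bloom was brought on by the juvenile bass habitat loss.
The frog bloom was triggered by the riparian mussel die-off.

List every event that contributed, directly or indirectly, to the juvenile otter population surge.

the benthic algae recruitment failure, the benthic macrophyte die-off, the heron displacement, the juvenile bass habitat loss, the migratory carp collapse, the native mayfly recruitment failure, the riparian mussel die-off

Immediate cause of the juvenile otter population surge: the riparian mussel die-off.
Further upstream: the benthic algae recruitment failure, the juvenile bass habitat loss, the native mayfly recruitment failure, the benthic macrophyte die-off, the heron displacement, the migratory carp collapse.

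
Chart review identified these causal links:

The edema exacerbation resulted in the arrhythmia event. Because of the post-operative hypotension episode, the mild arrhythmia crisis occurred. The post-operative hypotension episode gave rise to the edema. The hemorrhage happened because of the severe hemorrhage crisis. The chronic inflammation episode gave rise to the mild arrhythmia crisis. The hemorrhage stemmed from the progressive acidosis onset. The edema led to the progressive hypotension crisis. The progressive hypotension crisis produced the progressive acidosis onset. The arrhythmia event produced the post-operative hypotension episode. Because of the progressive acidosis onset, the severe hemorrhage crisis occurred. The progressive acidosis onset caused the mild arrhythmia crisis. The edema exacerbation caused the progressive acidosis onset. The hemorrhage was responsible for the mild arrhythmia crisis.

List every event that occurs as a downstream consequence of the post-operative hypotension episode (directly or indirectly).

Direct effects: the edema, the mild arrhythmia crisis.
2 steps out: the progressive hypotension crisis.
3 steps out: the progressive acidosis onset.
4 steps out: the severe hemorrhage crisis, the hemorrhage.
Not reachable from it: the edema exacerbation, the arrhythmia event, the chronic inflammation episode.

the edema, the hemorrhage, the mild arrhythmia crisis, the progressive acidosis onset, the progressive hypotension crisis, the severe hemorrhage crisis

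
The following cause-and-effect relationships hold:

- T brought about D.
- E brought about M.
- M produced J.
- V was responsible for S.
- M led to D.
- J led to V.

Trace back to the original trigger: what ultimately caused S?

Tracing upstream from S: S ← V ← J ← M ← E.
E has no stated cause, so it is the root.

E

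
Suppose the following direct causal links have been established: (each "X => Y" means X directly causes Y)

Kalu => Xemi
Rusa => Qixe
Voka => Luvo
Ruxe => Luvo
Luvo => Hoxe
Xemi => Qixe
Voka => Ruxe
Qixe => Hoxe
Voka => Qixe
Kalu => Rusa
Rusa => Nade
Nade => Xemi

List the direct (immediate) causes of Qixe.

Rusa, Voka, Xemi

Upstream contributors include Kalu, Nade, but only Rusa, Voka, Xemi feed directly into Qixe.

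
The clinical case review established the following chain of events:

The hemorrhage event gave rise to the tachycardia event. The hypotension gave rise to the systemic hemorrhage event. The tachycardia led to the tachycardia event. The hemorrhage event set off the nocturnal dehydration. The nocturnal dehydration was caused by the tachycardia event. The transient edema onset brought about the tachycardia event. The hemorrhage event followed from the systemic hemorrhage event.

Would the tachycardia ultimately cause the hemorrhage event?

No

The tachycardia leads to the tachycardia event, the nocturnal dehydration; the hemorrhage event is not among them.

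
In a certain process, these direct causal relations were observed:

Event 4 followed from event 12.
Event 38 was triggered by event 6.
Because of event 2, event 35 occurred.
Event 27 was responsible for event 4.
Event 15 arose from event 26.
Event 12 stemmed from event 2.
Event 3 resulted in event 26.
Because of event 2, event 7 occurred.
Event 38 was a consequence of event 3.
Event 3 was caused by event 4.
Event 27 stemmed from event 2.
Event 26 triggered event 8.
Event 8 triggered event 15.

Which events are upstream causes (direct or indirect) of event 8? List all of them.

Immediate cause of event 8: event 26.
Further upstream: event 2, event 12, event 27, event 4, event 3.

event 12, event 2, event 26, event 27, event 3, event 4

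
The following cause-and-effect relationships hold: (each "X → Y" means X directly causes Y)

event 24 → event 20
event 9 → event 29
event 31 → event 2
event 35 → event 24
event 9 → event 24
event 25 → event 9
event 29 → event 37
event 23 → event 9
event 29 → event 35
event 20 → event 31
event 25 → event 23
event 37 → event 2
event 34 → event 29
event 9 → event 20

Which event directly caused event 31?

event 20

Upstream contributors include event 25, event 23, event 9, event 34, event 29, event 35, event 24, but only event 20 feeds directly into event 31.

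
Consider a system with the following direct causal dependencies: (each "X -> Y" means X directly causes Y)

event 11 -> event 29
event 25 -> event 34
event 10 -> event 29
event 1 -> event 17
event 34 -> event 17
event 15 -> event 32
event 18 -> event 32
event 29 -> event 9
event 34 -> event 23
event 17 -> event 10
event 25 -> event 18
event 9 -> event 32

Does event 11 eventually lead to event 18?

Event 11 leads to event 29, event 9, event 32; event 18 is not among them.

No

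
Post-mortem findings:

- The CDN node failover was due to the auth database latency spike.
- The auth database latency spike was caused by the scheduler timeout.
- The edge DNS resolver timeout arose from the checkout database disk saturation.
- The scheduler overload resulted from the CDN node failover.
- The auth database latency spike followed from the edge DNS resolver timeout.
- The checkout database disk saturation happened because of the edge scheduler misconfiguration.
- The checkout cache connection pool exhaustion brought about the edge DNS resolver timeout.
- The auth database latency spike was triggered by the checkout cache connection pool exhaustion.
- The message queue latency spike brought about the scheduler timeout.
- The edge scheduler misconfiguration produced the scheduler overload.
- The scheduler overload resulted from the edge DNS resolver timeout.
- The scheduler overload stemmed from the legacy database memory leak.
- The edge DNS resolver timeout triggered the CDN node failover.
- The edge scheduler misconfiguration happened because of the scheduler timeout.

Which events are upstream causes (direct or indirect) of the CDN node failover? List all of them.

Immediate causes of the CDN node failover: the edge DNS resolver timeout, the auth database latency spike.
Further upstream: the message queue latency spike, the scheduler timeout, the edge scheduler misconfiguration, the checkout cache connection pool exhaustion, the checkout database disk saturation.

the auth database latency spike, the checkout cache connection pool exhaustion, the checkout database disk saturation, the edge DNS resolver timeout, the edge scheduler misconfiguration, the message queue latency spike, the scheduler timeout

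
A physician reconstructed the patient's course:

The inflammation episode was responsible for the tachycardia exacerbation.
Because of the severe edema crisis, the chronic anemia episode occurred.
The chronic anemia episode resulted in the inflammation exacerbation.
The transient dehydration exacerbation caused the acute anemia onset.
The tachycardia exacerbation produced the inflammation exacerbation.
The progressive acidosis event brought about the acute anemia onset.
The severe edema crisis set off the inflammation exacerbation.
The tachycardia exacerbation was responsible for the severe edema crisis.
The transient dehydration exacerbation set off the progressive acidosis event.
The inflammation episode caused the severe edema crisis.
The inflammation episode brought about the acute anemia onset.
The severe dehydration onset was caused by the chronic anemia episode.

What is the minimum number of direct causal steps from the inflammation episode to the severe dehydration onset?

Shortest chain: the inflammation episode → the severe edema crisis → the chronic anemia episode → the severe dehydration onset.

3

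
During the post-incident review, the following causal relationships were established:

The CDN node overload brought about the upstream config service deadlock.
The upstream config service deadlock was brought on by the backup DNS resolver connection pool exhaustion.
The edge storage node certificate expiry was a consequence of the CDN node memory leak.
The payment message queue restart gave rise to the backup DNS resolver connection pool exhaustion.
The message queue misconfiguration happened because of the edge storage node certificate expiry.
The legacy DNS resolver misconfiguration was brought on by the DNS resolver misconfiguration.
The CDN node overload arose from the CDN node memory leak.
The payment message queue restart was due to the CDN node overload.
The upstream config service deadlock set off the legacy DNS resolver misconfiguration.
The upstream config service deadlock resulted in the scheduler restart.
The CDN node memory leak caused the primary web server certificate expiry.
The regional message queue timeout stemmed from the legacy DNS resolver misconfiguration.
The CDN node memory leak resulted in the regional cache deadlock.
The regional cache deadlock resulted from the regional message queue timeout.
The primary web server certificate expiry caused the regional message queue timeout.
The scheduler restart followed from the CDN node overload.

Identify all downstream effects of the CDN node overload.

Direct effects: the payment message queue restart, the upstream config service deadlock, the scheduler restart.
2 steps out: the backup DNS resolver connection pool exhaustion, the legacy DNS resolver misconfiguration.
3 steps out: the regional message queue timeout.
4 steps out: the regional cache deadlock.
Not reachable from it: the CDN node memory leak, the edge storage node certificate expiry, the primary web server certificate expiry, the message queue misconfiguration, the DNS resolver misconfiguration.

the backup DNS resolver connection pool exhaustion, the legacy DNS resolver misconfiguration, the payment message queue restart, the regional cache deadlock, the regional message queue timeout, the scheduler restart, the upstream config service deadlock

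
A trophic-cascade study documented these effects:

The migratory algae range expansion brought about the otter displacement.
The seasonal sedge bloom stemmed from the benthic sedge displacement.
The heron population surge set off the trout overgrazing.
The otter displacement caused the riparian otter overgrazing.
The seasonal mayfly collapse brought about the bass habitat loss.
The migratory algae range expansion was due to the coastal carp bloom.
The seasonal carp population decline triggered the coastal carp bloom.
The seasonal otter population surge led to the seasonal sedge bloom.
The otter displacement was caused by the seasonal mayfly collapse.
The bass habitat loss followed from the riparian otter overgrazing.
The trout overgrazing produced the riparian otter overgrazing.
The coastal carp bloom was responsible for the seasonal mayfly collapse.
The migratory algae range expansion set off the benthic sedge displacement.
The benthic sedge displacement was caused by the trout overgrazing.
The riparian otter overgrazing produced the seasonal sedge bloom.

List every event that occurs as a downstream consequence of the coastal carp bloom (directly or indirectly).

Direct effects: the migratory algae range expansion, the seasonal mayfly collapse.
2 steps out: the otter displacement, the benthic sedge displacement, the bass habitat loss.
3 steps out: the riparian otter overgrazing, the seasonal sedge bloom.
Not reachable from it: the heron population surge, the seasonal carp population decline, the trout overgrazing, the seasonal otter population surge.

the bass habitat loss, the benthic sedge displacement, the migratory algae range expansion, the otter displacement, the riparian otter overgrazing, the seasonal mayfly collapse, the seasonal sedge bloom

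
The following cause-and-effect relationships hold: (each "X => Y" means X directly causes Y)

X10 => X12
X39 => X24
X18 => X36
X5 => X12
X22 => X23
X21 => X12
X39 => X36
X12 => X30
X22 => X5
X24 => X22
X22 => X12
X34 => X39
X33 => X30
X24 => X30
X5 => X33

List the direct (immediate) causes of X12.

Upstream contributors include X34, X39, X24, but only X10, X21, X22, X5 feed directly into X12.

X10, X21, X22, X5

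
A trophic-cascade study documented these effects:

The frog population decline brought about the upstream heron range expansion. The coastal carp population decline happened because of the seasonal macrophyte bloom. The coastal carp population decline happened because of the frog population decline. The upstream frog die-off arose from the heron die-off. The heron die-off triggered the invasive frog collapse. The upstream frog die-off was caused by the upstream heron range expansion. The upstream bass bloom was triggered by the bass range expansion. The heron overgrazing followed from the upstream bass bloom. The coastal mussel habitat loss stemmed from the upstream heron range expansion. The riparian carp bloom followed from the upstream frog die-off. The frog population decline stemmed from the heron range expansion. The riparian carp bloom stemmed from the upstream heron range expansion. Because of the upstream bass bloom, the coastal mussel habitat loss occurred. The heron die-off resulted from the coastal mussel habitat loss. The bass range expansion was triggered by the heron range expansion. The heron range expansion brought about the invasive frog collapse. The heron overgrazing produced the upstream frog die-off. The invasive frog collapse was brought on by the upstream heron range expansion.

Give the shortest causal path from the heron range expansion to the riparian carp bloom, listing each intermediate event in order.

the heron range expansion → the frog population decline
the frog population decline → the upstream heron range expansion
the upstream heron range expansion → the riparian carp bloom
Length: 3 steps.

the heron range expansion → the frog population decline → the upstream heron range expansion → the riparian carp bloom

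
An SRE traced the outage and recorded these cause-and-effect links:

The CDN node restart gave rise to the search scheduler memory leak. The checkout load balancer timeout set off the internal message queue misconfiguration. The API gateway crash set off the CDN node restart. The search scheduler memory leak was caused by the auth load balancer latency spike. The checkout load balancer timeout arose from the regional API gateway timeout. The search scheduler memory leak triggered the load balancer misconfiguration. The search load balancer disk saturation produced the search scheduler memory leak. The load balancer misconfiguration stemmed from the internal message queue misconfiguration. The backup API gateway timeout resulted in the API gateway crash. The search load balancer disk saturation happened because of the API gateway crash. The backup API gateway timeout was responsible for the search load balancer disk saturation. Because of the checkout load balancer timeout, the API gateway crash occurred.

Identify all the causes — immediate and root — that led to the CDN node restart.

the API gateway crash, the backup API gateway timeout, the checkout load balancer timeout, the regional API gateway timeout

Immediate cause of the CDN node restart: the API gateway crash.
Further upstream: the backup API gateway timeout, the regional API gateway timeout, the checkout load balancer timeout.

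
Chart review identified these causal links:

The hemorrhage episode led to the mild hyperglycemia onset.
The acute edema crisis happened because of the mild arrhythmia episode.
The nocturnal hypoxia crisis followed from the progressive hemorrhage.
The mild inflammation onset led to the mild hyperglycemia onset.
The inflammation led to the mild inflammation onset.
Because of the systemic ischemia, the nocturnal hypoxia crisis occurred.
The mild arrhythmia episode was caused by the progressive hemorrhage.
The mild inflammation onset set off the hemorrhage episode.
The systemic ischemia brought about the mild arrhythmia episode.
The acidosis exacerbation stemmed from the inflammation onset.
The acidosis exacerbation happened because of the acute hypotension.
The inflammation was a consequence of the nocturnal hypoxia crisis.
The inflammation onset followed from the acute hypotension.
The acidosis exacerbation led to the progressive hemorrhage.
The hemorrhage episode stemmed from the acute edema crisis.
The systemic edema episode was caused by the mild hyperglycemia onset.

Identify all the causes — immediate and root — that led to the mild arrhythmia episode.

the acidosis exacerbation, the acute hypotension, the inflammation onset, the progressive hemorrhage, the systemic ischemia

Immediate causes of the mild arrhythmia episode: the progressive hemorrhage, the systemic ischemia.
Further upstream: the acute hypotension, the inflammation onset, the acidosis exacerbation.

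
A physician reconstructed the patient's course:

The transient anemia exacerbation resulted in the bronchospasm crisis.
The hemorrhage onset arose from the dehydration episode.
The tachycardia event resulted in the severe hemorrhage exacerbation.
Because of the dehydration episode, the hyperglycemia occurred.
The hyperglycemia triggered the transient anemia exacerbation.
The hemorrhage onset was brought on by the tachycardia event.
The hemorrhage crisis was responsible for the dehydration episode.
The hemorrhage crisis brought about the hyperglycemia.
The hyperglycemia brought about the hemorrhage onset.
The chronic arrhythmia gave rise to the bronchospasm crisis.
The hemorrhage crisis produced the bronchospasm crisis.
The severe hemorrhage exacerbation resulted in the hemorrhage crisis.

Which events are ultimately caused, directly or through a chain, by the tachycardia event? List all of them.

Direct effects: the severe hemorrhage exacerbation, the hemorrhage onset.
2 steps out: the hemorrhage crisis.
3 steps out: the dehydration episode, the hyperglycemia, the bronchospasm crisis.
4 steps out: the transient anemia exacerbation.
Not reachable from it: the chronic arrhythmia.

the bronchospasm crisis, the dehydration episode, the hemorrhage crisis, the hemorrhage onset, the hyperglycemia, the severe hemorrhage exacerbation, the transient anemia exacerbation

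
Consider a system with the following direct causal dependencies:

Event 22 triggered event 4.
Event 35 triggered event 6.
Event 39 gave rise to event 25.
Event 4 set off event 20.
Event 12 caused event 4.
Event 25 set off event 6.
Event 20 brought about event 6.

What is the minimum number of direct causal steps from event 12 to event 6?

3

Shortest chain: event 12 → event 4 → event 20 → event 6.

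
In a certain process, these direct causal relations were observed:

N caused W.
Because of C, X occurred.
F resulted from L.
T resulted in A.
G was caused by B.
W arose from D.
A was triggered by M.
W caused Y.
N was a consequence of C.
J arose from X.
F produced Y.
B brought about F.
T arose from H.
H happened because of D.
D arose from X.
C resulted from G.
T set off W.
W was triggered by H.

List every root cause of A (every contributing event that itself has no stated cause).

B, M

Tracing upstream from A: A ← T ← H ← D ← X ← C ← G ← B.
A separate upstream branch: A ← M.
Each of those chain origins has no stated cause.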